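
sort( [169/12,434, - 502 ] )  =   [ - 502,169/12,  434]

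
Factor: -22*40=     -  880= -2^4*5^1*11^1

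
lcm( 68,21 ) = 1428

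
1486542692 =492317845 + 994224847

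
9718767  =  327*29721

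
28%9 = 1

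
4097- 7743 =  -3646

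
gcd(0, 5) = 5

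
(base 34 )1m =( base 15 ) 3b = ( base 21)2E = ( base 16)38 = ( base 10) 56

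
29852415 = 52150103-22297688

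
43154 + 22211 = 65365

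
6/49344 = 1/8224 = 0.00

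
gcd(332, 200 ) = 4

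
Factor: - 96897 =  -3^1*32299^1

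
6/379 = 6/379  =  0.02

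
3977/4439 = 3977/4439 = 0.90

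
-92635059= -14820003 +-77815056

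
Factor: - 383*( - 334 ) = 2^1*167^1*383^1 = 127922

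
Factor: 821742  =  2^1*3^1*151^1*907^1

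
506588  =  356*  1423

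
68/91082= 34/45541 = 0.00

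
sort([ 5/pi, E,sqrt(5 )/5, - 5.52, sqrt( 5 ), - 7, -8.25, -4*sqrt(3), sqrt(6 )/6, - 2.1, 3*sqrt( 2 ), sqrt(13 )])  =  [  -  8.25, - 7, - 4*sqrt(3), - 5.52, - 2.1, sqrt(6 )/6,sqrt(5) /5,5/pi, sqrt(5 ),E,sqrt( 13) , 3 * sqrt(2)]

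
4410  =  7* 630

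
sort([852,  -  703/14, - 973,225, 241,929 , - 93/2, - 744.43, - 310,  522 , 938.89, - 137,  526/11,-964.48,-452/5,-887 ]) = [-973, - 964.48 , - 887, - 744.43,-310,  -  137, - 452/5, - 703/14 , - 93/2,  526/11,  225, 241, 522,  852,  929,938.89 ]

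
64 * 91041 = 5826624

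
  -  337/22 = -16  +  15/22  =  - 15.32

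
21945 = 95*231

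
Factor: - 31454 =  - 2^1*15727^1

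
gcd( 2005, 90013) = 1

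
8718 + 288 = 9006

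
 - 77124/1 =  - 77124=- 77124.00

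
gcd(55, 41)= 1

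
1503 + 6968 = 8471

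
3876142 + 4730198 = 8606340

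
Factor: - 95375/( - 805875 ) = 109/921=3^( - 1)  *109^1*307^( - 1 )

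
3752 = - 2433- - 6185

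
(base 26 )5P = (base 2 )10011011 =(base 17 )92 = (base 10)155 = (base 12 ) 10b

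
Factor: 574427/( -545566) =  - 2^( - 1) *293^ ( - 1)*617^1 = -617/586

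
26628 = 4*6657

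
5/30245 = 1/6049 = 0.00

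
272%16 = 0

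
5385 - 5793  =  -408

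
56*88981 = 4982936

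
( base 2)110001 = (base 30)1j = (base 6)121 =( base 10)49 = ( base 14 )37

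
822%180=102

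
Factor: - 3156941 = -3156941^1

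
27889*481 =13414609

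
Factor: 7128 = 2^3*3^4*11^1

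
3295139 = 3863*853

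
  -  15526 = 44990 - 60516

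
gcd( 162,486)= 162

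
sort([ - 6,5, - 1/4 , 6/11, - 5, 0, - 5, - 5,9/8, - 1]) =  [-6, - 5  , - 5, -5, -1, - 1/4, 0,  6/11,9/8, 5] 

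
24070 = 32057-7987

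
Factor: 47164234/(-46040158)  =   - 23582117/23020079 = - 13^1*23^( - 1)*241^(- 1) * 1327^1*1367^1 * 4153^( - 1)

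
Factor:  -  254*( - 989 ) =251206 = 2^1*23^1*43^1*127^1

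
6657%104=1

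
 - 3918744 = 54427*(  -  72)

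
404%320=84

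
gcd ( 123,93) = 3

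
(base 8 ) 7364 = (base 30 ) 47i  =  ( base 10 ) 3828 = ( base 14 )1576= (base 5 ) 110303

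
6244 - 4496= 1748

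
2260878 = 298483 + 1962395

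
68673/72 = 22891/24 = 953.79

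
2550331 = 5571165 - 3020834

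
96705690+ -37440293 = 59265397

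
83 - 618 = - 535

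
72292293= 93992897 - 21700604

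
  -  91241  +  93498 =2257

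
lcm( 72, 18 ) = 72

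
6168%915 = 678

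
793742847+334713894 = 1128456741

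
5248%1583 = 499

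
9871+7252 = 17123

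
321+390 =711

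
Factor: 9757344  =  2^5*3^1*37^1* 41^1*67^1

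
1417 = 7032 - 5615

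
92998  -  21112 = 71886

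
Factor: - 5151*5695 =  - 29334945 = -3^1*5^1*17^2*67^1*101^1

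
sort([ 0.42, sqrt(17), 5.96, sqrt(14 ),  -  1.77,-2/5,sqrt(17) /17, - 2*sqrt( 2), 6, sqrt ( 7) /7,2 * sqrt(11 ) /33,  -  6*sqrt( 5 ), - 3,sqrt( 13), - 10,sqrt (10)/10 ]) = [ - 6 * sqrt( 5), -10,-3 , - 2*sqrt(2 ), - 1.77, - 2/5,2*sqrt(11 ) /33, sqrt(17)/17, sqrt(10)/10, sqrt( 7) /7,0.42,sqrt(13), sqrt (14),sqrt ( 17 ), 5.96,6] 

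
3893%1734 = 425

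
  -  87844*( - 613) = 53848372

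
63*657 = 41391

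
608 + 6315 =6923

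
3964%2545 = 1419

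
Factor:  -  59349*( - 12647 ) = 750586803 = 3^1*73^1 * 271^1*12647^1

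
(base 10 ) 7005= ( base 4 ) 1231131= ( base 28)8Q5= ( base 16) 1b5d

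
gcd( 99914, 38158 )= 2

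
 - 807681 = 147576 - 955257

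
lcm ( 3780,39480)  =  355320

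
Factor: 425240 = 2^3*5^1*10631^1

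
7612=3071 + 4541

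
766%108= 10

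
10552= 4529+6023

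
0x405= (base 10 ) 1029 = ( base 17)399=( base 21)270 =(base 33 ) V6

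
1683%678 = 327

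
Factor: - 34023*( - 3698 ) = 2^1*3^1 *11^1*43^2 * 1031^1 = 125817054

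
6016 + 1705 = 7721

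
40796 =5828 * 7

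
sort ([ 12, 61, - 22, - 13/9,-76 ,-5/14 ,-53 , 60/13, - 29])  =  [-76 , - 53, - 29, - 22, - 13/9, - 5/14  ,  60/13,12,  61 ] 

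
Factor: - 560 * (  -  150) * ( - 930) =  - 78120000= - 2^6*3^2 * 5^4* 7^1*31^1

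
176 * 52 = 9152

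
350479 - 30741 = 319738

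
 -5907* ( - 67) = 395769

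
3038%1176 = 686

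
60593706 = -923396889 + 983990595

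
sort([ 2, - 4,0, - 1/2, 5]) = [ - 4, - 1/2, 0, 2, 5 ]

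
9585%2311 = 341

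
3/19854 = 1/6618=0.00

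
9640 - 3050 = 6590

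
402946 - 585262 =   -  182316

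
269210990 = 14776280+254434710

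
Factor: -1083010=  - 2^1*5^1 * 108301^1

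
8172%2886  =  2400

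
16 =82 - 66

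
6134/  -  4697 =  - 6134/4697 = -1.31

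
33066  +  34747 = 67813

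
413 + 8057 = 8470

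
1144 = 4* 286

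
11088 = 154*72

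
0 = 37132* 0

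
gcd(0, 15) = 15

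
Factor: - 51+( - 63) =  - 2^1*3^1 * 19^1 = - 114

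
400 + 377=777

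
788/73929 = 788/73929 = 0.01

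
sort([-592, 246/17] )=[ - 592, 246/17 ]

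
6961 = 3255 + 3706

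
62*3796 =235352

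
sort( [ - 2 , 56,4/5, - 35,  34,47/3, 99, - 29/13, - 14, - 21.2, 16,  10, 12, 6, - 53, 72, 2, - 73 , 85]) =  [ - 73, - 53, -35, - 21.2, - 14, - 29/13 ,- 2,  4/5, 2, 6, 10, 12, 47/3, 16, 34,56, 72,  85,99]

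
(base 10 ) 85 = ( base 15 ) 5a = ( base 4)1111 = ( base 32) 2L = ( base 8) 125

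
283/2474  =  283/2474 = 0.11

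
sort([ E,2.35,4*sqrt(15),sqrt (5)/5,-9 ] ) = [  -  9, sqrt (5)/5, 2.35, E, 4*sqrt(15 )] 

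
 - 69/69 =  - 1 = - 1.00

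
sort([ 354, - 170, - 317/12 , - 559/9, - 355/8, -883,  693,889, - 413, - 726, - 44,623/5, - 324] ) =[ - 883  , - 726, - 413, - 324, - 170, - 559/9,-355/8, - 44, - 317/12,623/5,354,693, 889 ]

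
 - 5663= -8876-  - 3213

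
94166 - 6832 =87334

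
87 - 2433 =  - 2346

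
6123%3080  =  3043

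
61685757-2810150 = 58875607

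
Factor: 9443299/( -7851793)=-29^1 * 103^ ( - 1 )*76231^(-1)*325631^1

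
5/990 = 1/198 = 0.01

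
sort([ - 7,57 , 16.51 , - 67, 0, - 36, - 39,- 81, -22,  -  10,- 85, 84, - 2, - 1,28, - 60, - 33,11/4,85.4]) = [-85, - 81 ,  -  67,  -  60, - 39, -36,-33, - 22,- 10,  -  7,-2,-1,0,11/4,16.51,  28,57,84,  85.4 ]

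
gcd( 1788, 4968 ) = 12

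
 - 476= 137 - 613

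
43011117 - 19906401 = 23104716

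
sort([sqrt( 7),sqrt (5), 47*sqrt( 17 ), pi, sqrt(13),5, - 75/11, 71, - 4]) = [-75/11, - 4,sqrt(5 ),sqrt( 7), pi,  sqrt( 13), 5, 71, 47*sqrt( 17)]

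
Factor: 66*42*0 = 0 = 0^1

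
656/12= 54 + 2/3 = 54.67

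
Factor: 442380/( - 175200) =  - 101/40 = -2^(-3 )*5^(-1) * 101^1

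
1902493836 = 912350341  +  990143495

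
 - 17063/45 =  - 380+37/45 = -  379.18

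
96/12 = 8 = 8.00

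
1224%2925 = 1224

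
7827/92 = 85+7/92 = 85.08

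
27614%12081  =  3452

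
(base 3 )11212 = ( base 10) 131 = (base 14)95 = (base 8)203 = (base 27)4N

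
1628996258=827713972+801282286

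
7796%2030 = 1706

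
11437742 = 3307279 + 8130463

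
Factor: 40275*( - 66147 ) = -2664070425 = - 3^3 * 5^2*17^1*179^1*1297^1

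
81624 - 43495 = 38129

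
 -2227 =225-2452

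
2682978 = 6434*417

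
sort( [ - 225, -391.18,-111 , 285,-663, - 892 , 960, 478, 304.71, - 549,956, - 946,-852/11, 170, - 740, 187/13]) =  [  -  946, - 892, - 740, - 663, - 549, - 391.18 , - 225, - 111, -852/11, 187/13, 170, 285, 304.71,478,956,  960 ] 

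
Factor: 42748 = 2^2*10687^1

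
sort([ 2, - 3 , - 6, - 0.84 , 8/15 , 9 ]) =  [ - 6,-3 ,-0.84,  8/15,2, 9 ]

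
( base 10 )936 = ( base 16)3A8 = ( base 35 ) qq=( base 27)17I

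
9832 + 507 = 10339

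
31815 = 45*707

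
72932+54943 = 127875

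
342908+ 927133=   1270041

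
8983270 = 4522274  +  4460996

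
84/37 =84/37 = 2.27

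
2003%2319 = 2003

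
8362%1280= 682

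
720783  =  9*80087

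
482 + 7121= 7603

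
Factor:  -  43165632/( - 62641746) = 7194272/10440291 = 2^5*3^ ( - 1)*19^( - 1)*151^(  -  1 )*383^1*587^1*1213^( - 1) 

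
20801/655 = 31  +  496/655 = 31.76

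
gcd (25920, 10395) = 135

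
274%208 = 66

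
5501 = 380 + 5121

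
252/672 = 3/8= 0.38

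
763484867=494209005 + 269275862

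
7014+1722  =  8736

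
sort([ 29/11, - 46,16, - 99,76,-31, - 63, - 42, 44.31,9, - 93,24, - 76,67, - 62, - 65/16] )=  [ - 99,-93,-76, - 63,  -  62,- 46, - 42, - 31,-65/16,29/11,9,16,24,44.31, 67,76 ] 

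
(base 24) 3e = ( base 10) 86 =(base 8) 126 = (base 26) 38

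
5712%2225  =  1262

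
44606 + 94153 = 138759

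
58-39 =19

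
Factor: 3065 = 5^1*613^1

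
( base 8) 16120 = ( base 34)696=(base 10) 7248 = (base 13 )33B7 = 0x1c50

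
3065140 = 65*47156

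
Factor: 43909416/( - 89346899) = - 2^3*3^2*179^1*3407^1*6397^( - 1 ) * 13967^ (-1)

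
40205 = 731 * 55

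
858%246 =120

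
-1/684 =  - 1 + 683/684 = -  0.00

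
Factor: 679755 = 3^1*5^1*45317^1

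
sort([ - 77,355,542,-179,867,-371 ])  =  [  -  371, - 179,-77  ,  355,542,867]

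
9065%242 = 111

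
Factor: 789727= 277^1 * 2851^1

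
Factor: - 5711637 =-3^1 * 29^1 * 65651^1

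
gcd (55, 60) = 5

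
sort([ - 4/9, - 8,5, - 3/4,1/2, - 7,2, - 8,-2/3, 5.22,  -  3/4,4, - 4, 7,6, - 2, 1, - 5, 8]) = [ - 8,- 8,- 7, - 5, - 4, - 2, -3/4,-3/4, - 2/3,  -  4/9,1/2,1, 2,4, 5,5.22,6, 7,8] 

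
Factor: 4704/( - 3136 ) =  -3/2  =  -  2^( - 1 )*3^1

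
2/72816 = 1/36408 = 0.00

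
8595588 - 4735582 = 3860006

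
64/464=4/29 = 0.14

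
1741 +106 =1847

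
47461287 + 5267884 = 52729171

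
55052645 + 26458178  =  81510823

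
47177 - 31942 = 15235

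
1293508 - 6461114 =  - 5167606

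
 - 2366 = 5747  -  8113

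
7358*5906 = 43456348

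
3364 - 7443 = -4079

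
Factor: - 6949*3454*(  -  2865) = 68765288790 = 2^1*3^1*5^1  *  11^1 * 157^1*191^1*6949^1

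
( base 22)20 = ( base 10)44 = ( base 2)101100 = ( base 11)40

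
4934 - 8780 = -3846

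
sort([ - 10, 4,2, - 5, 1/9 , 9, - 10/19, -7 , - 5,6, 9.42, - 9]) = [ - 10, - 9 , - 7, - 5, - 5,-10/19, 1/9,2,4, 6, 9,9.42]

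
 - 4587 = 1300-5887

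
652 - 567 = 85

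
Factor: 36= 2^2*3^2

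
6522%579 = 153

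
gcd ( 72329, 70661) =1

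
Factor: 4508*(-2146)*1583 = -2^3*7^2*23^1*29^1*37^1*1583^1=-  15314207944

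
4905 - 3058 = 1847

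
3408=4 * 852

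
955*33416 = 31912280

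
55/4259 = 55/4259 = 0.01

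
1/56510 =1/56510 = 0.00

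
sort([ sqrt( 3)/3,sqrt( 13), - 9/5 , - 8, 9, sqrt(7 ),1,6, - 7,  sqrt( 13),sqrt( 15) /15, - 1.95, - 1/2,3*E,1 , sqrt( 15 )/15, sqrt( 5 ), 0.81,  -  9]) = [  -  9,  -  8,-7,  -  1.95, - 9/5,  -  1/2,sqrt ( 15) /15, sqrt( 15 )/15, sqrt(3 ) /3,0.81, 1,1,sqrt(  5),sqrt( 7),sqrt (13), sqrt( 13 ),6, 3*E,9 ]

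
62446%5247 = 4729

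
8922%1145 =907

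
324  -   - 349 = 673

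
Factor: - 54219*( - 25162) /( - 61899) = -454752826/20633 = -2^1*11^1*23^1 *31^1* 47^ (-1 )*53^1*439^(-1)*547^1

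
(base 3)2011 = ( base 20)2I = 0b111010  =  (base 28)22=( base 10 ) 58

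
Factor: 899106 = 2^1 * 3^1*13^1*11527^1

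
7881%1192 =729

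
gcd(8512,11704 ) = 1064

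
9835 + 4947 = 14782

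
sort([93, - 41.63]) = [ -41.63, 93] 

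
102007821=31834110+70173711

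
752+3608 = 4360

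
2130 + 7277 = 9407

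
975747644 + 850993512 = 1826741156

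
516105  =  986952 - 470847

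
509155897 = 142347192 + 366808705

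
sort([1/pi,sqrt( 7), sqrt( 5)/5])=[1/pi, sqrt( 5)/5, sqrt ( 7 )] 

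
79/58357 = 79/58357 = 0.00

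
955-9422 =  - 8467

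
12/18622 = 6/9311= 0.00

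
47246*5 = 236230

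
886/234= 3 + 92/117=3.79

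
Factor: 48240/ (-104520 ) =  - 6/13 = - 2^1*3^1*13^( - 1)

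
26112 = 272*96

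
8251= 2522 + 5729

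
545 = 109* 5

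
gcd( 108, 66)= 6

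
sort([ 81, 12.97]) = [ 12.97,81]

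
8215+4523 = 12738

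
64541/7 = 64541/7=9220.14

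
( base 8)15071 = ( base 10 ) 6713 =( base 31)6uh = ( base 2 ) 1101000111001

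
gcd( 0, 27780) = 27780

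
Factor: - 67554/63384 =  - 81/76 = - 2^( - 2)*3^4*19^( - 1 ) 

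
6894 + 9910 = 16804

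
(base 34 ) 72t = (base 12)48a5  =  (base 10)8189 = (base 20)1099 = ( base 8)17775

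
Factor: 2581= 29^1*89^1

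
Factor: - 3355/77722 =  - 2^(- 1 )*5^1*11^1*61^1*38861^( - 1)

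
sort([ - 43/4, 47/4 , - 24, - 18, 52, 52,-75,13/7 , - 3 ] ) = [ -75,  -  24 , - 18, - 43/4, - 3,  13/7, 47/4 , 52, 52 ]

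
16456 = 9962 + 6494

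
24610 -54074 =-29464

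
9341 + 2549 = 11890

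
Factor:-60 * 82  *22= -2^4 * 3^1*5^1*11^1*41^1 = -108240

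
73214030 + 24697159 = 97911189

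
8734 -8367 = 367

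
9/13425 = 3/4475=0.00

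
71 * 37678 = 2675138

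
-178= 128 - 306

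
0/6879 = 0 = 0.00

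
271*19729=5346559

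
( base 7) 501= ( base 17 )E8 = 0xF6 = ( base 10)246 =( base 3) 100010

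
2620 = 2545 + 75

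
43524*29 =1262196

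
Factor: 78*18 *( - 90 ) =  - 2^3*3^5*5^1 * 13^1 =- 126360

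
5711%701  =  103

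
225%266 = 225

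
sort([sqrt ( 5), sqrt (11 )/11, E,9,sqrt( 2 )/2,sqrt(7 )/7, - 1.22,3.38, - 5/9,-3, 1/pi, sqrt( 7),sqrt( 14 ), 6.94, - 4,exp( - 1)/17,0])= [ - 4, - 3, - 1.22,-5/9,0, exp(-1 )/17,sqrt(  11)/11,1/pi,  sqrt(7) /7,sqrt( 2)/2, sqrt(5 ),sqrt( 7),E, 3.38,  sqrt(14),6.94, 9]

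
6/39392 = 3/19696 = 0.00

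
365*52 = 18980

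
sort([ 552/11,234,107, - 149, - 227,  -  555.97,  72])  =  [ - 555.97,  -  227, - 149, 552/11,72  ,  107,234 ] 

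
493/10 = 49 + 3/10 = 49.30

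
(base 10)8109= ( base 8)17655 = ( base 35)6lo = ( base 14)2D53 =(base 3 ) 102010100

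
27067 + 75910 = 102977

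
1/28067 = 1/28067 = 0.00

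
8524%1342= 472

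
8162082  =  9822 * 831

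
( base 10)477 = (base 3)122200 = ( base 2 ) 111011101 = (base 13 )2A9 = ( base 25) j2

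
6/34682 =3/17341 = 0.00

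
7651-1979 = 5672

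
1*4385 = 4385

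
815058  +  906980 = 1722038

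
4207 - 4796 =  - 589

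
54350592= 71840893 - 17490301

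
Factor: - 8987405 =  - 5^1*7^1*41^1 * 6263^1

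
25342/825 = 25342/825 =30.72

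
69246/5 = 13849 + 1/5 = 13849.20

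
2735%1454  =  1281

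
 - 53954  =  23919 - 77873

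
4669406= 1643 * 2842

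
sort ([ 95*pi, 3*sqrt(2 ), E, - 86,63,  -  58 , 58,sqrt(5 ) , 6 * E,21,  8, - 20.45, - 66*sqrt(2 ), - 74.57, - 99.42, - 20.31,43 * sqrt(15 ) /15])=[-99.42 , - 66*sqrt(2 ), - 86 , - 74.57, -58, - 20.45, - 20.31,sqrt( 5 ), E,3 * sqrt( 2),8 , 43*sqrt ( 15) /15, 6*E,21 , 58,63,95*pi] 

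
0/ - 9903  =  0/1=- 0.00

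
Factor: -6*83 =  - 2^1 *3^1*83^1 = -498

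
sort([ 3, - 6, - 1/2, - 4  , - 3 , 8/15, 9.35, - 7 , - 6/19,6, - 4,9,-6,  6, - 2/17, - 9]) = [ - 9, - 7,-6,-6, - 4,-4 , - 3 , - 1/2, - 6/19, - 2/17 , 8/15, 3 , 6,6,9,9.35]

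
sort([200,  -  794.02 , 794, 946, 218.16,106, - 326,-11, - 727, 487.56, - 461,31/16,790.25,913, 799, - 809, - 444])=[ - 809, - 794.02, - 727, - 461, - 444, - 326,-11,31/16,106, 200,218.16, 487.56,790.25,794, 799, 913, 946]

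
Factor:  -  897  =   - 3^1*13^1  *  23^1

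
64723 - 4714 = 60009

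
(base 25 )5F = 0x8c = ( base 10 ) 140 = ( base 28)50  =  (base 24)5k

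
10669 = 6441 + 4228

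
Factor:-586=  -2^1*293^1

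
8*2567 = 20536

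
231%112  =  7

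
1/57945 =1/57945   =  0.00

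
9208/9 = 1023+1/9 = 1023.11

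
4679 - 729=3950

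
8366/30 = 278 + 13/15 = 278.87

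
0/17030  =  0 = 0.00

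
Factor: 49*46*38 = 2^2* 7^2 * 19^1*23^1 = 85652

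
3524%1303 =918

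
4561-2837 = 1724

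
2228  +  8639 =10867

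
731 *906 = 662286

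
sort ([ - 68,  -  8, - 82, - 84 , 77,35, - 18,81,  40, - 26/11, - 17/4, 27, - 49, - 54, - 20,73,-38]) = [ - 84, - 82,-68, - 54, - 49,-38, - 20, - 18, - 8, - 17/4, - 26/11,27,35,40,73,77,81] 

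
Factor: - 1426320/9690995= -285264/1938199 = -2^4 * 3^2 * 7^1*283^1*1938199^(- 1) 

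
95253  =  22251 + 73002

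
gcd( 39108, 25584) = 12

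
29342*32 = 938944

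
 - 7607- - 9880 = 2273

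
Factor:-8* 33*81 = -21384=- 2^3 * 3^5*11^1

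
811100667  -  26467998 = 784632669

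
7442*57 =424194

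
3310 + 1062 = 4372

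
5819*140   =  814660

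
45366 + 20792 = 66158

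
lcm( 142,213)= 426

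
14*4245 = 59430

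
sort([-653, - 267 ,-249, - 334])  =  [ - 653,-334,-267,  -  249 ]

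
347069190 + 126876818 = 473946008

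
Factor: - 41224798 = -2^1*1289^1* 15991^1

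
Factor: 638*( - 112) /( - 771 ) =2^5*3^ ( - 1) *7^1  *  11^1*29^1*257^ (  -  1)= 71456/771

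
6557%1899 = 860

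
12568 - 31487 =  - 18919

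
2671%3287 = 2671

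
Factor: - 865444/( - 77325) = 2^2*3^( - 1)*5^( - 2)*23^2*409^1*1031^( - 1)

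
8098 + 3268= 11366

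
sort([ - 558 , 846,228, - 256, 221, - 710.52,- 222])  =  [ - 710.52, - 558, - 256, - 222,221 , 228,846]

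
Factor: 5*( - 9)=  - 3^2 * 5^1 = -45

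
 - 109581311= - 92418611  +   - 17162700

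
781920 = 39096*20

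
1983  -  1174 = 809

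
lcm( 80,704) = 3520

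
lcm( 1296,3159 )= 50544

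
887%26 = 3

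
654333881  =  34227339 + 620106542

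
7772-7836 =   -  64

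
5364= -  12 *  ( -447 ) 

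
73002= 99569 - 26567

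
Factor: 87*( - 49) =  - 3^1*7^2*29^1 = - 4263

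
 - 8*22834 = -182672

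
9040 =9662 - 622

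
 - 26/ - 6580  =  13/3290 = 0.00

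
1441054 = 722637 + 718417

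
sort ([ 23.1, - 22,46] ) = [ - 22, 23.1, 46 ] 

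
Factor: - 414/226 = -207/113 = - 3^2*23^1*113^ ( - 1)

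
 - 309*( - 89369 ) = 27615021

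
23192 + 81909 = 105101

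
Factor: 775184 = 2^4*  48449^1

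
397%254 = 143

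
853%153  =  88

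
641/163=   3 + 152/163 = 3.93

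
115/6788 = 115/6788 = 0.02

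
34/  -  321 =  - 1 + 287/321 = -  0.11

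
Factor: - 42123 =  - 3^1*19^1 * 739^1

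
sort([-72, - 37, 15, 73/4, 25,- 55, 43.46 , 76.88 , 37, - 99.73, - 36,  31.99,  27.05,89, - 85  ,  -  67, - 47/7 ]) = [ - 99.73, - 85,-72, - 67,  -  55, - 37, - 36 , - 47/7, 15, 73/4, 25, 27.05,31.99,  37, 43.46, 76.88,  89]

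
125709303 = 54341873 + 71367430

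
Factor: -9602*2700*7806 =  - 202373672400 = - 2^4 * 3^4 * 5^2*1301^1*4801^1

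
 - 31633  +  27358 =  -4275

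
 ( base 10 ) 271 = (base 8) 417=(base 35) 7q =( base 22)c7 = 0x10F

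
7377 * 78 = 575406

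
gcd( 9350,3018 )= 2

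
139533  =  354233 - 214700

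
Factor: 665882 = 2^1* 7^1*47563^1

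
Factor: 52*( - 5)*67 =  - 17420 = -2^2*5^1*13^1 * 67^1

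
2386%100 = 86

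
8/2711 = 8/2711=0.00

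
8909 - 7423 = 1486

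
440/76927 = 440/76927 = 0.01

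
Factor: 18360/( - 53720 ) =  - 27/79= -3^3 * 79^(-1)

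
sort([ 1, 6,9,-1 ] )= [ - 1,1 , 6,9]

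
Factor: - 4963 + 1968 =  - 2995= - 5^1*599^1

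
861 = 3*287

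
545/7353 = 545/7353= 0.07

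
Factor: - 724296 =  - 2^3*3^1*103^1 * 293^1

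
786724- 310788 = 475936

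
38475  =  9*4275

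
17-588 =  - 571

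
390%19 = 10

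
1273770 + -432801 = 840969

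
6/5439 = 2/1813=0.00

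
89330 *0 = 0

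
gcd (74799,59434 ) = 1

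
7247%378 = 65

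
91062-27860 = 63202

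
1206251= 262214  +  944037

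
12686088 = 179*70872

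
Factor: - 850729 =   -  11^1 * 77339^1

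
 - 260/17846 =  - 1 + 8793/8923 = - 0.01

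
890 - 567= 323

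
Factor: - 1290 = -2^1 * 3^1 *5^1 * 43^1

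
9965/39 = 255 + 20/39 = 255.51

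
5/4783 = 5/4783 =0.00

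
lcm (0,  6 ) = 0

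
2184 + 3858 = 6042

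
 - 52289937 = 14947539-67237476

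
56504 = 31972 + 24532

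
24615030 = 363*67810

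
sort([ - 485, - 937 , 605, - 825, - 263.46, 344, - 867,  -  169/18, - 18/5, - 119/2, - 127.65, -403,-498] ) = [ - 937, - 867, - 825, - 498, - 485,  -  403 ,- 263.46, - 127.65, - 119/2, - 169/18, -18/5,  344 , 605]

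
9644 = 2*4822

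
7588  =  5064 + 2524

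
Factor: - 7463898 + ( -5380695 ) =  - 12844593 = - 3^2 * 29^2*1697^1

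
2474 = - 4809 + 7283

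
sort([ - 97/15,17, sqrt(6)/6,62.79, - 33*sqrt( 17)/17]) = [ - 33*sqrt ( 17)/17 , - 97/15,sqrt(6 )/6, 17, 62.79]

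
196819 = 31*6349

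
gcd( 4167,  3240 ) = 9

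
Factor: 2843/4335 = 3^(-1 )*5^(-1 )*17^(  -  2 ) * 2843^1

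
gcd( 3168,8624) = 176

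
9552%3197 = 3158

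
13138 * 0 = 0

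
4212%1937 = 338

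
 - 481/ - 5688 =481/5688 = 0.08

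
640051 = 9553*67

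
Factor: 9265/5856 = 2^( - 5 ) * 3^(-1 )*5^1 *17^1* 61^( - 1)*109^1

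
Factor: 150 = 2^1*3^1 * 5^2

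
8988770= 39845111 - 30856341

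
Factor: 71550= 2^1 * 3^3*5^2*53^1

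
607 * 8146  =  4944622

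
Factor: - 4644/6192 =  - 2^( - 2 )*3^1 = -3/4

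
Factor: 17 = 17^1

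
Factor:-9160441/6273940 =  - 2^ ( - 2) * 5^( - 1 )*23^( - 2)*47^1*67^1*593^( - 1)*2909^1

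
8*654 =5232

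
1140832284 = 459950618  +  680881666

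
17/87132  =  17/87132 = 0.00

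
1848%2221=1848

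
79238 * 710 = 56258980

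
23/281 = 23/281 = 0.08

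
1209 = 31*39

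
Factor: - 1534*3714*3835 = - 2^2*3^1*5^1*13^2* 59^2 * 619^1 = -  21849053460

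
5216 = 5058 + 158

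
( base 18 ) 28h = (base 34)NR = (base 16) 329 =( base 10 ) 809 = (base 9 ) 1088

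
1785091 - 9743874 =-7958783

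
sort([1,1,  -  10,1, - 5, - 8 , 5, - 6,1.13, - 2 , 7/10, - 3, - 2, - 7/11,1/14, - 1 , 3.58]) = [ - 10,  -  8,-6, - 5, - 3, -2, - 2, - 1, - 7/11, 1/14 , 7/10,1,1, 1,1.13 , 3.58,5]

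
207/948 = 69/316 = 0.22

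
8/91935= 8/91935 = 0.00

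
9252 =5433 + 3819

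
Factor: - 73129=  - 7^1*31^1 * 337^1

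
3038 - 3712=-674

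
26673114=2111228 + 24561886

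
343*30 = 10290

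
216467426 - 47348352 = 169119074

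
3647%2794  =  853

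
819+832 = 1651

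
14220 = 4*3555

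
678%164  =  22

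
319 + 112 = 431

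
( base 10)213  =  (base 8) 325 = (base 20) ad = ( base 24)8L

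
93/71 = 1+22/71  =  1.31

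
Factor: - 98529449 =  - 1481^1*66529^1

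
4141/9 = 460 + 1/9 = 460.11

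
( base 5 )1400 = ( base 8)341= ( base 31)78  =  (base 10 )225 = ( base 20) B5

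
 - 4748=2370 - 7118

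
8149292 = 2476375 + 5672917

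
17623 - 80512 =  - 62889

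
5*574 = 2870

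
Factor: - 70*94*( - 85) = 559300  =  2^2*5^2*7^1*17^1*47^1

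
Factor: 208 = 2^4*13^1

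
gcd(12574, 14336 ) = 2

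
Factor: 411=3^1*137^1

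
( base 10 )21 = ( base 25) l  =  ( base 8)25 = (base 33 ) L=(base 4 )111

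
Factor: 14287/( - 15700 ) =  - 91/100 = - 2^(-2)*5^( - 2 )*7^1*13^1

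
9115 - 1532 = 7583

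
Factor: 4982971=7^1*31^1*22963^1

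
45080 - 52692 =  - 7612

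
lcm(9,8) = 72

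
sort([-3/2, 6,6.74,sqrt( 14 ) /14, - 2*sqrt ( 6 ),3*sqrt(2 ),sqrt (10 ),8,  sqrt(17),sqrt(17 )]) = [ -2*sqrt(6), -3/2,sqrt( 14) /14,sqrt( 10),sqrt( 17 ),sqrt(17 ), 3*sqrt(2), 6,6.74,8]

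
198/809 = 198/809 = 0.24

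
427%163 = 101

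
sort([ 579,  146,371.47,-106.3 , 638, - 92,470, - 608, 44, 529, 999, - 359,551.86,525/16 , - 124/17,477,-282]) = [- 608, - 359,- 282,-106.3,-92,-124/17,525/16, 44,146,371.47,470,477,529, 551.86, 579,638,  999]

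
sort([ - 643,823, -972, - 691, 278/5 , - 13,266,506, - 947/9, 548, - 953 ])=[-972, - 953, - 691 , - 643, - 947/9, - 13,278/5, 266,506,548, 823]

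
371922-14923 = 356999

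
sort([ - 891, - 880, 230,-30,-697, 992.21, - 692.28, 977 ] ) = [ - 891, - 880, - 697, - 692.28, - 30,  230,977, 992.21]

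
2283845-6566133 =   -  4282288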